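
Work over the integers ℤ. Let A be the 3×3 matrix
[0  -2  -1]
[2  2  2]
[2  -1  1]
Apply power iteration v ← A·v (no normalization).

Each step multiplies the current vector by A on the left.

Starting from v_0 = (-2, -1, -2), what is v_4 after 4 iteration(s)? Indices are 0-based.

v_4 = (-149, 296, 115)

v_0 = (-2, -1, -2).
v_1 = A·v_0 = (4, -10, -5).
v_2 = A·v_1 = (25, -22, 13).
v_3 = A·v_2 = (31, 32, 85).
v_4 = A·v_3 = (-149, 296, 115).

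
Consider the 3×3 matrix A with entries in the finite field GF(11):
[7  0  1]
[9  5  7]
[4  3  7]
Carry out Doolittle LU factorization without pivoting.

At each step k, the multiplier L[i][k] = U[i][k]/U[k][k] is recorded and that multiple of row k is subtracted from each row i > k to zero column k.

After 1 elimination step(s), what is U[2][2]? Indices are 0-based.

[col 0] pivot 7
  R1 -= 6*R0 → (0, 5, 1)  (L[1][0] := 6)
  R2 -= 10*R0 → (0, 3, 8)  (L[2][0] := 10)

U[2][2] = 8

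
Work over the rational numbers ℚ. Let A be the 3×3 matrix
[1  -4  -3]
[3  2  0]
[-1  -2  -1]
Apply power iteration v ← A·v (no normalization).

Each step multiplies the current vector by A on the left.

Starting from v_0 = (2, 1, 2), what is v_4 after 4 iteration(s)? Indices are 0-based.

v_4 = (224, -116, 108)

v_0 = (2, 1, 2).
v_1 = A·v_0 = (-8, 8, -6).
v_2 = A·v_1 = (-22, -8, -2).
v_3 = A·v_2 = (16, -82, 40).
v_4 = A·v_3 = (224, -116, 108).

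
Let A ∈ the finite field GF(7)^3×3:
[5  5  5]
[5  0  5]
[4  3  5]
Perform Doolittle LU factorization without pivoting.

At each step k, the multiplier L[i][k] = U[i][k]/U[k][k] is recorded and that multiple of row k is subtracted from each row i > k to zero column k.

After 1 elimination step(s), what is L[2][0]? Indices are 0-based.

Step 1: pivot at (0,0) is 5.
  row1 ← row1 − (1)·row0  ⇒  L[1][0]=1, U row1=(0, 2, 0)
  row2 ← row2 − (5)·row0  ⇒  L[2][0]=5, U row2=(0, 6, 1)

L[2][0] = 5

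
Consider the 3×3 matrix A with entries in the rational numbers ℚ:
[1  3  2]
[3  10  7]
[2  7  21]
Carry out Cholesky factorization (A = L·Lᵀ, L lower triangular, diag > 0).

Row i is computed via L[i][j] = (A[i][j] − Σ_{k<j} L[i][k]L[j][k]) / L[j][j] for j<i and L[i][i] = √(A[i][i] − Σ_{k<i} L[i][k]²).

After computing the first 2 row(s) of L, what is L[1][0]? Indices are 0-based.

Step 1: L[0][0] = √(1) = 1.
  L[1][0] = (3) / L[0][0] = 3.
Step 2: L[1][1] = √(1) = 1.

L[1][0] = 3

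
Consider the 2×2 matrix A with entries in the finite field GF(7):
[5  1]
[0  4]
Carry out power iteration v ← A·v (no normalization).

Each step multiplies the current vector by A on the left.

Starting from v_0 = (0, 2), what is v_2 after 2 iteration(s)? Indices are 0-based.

v_0 = (0, 2).
v_1 = A·v_0 = (2, 1).
v_2 = A·v_1 = (4, 4).

v_2 = (4, 4)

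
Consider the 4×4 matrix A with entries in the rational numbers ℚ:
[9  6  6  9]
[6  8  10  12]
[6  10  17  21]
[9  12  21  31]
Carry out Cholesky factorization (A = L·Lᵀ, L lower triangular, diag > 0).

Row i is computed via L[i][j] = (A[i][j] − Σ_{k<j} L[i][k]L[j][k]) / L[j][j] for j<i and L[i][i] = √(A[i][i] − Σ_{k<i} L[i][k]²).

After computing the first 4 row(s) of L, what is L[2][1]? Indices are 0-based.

Step 1: L[0][0] = √(9) = 3.
  L[1][0] = (6) / L[0][0] = 2.
Step 2: L[1][1] = √(4) = 2.
  L[2][0] = (6) / L[0][0] = 2.
  L[2][1] = (6) / L[1][1] = 3.
Step 3: L[2][2] = √(4) = 2.
  L[3][0] = (9) / L[0][0] = 3.
  L[3][1] = (6) / L[1][1] = 3.
  L[3][2] = (6) / L[2][2] = 3.
Step 4: L[3][3] = √(4) = 2.

L[2][1] = 3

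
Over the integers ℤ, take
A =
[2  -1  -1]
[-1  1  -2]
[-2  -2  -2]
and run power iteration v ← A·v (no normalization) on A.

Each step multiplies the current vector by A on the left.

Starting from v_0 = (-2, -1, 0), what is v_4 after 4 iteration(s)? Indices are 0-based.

v_0 = (-2, -1, 0).
v_1 = A·v_0 = (-3, 1, 6).
v_2 = A·v_1 = (-13, -8, -8).
v_3 = A·v_2 = (-10, 21, 58).
v_4 = A·v_3 = (-99, -85, -138).

v_4 = (-99, -85, -138)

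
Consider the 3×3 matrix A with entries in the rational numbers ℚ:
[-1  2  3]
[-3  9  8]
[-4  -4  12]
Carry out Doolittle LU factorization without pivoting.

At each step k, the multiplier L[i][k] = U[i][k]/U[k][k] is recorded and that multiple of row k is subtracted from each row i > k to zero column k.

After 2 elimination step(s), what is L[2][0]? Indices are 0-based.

L[2][0] = 4

[col 0] pivot -1
  R1 -= 3*R0 → (0, 3, -1)  (L[1][0] := 3)
  R2 -= 4*R0 → (0, -12, 0)  (L[2][0] := 4)
[col 1] pivot 3
  R2 -= -4*R1 → (0, 0, -4)  (L[2][1] := -4)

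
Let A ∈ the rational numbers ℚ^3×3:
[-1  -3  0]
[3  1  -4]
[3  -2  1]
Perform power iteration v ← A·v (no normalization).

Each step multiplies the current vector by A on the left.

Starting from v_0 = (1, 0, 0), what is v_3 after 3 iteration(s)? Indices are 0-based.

v_3 = (44, -12, -6)

v_0 = (1, 0, 0).
v_1 = A·v_0 = (-1, 3, 3).
v_2 = A·v_1 = (-8, -12, -6).
v_3 = A·v_2 = (44, -12, -6).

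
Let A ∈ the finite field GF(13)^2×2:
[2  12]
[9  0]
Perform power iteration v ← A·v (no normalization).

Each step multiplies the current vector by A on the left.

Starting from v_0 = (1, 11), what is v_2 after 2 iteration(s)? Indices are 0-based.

v_0 = (1, 11).
v_1 = A·v_0 = (4, 9).
v_2 = A·v_1 = (12, 10).

v_2 = (12, 10)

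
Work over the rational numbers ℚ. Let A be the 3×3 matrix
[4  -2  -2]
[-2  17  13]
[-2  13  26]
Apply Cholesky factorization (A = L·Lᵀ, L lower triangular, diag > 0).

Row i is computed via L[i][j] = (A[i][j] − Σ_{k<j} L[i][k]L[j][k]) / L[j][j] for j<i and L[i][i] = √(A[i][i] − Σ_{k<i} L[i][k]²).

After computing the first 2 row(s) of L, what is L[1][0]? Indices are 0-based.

L[1][0] = -1

Step 1: L[0][0] = √(4) = 2.
  L[1][0] = (-2) / L[0][0] = -1.
Step 2: L[1][1] = √(16) = 4.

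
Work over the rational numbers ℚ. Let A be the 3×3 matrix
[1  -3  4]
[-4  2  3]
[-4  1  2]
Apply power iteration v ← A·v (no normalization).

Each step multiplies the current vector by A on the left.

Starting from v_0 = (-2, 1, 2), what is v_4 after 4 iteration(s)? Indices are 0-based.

v_4 = (-226, 833, 562)

v_0 = (-2, 1, 2).
v_1 = A·v_0 = (3, 16, 13).
v_2 = A·v_1 = (7, 59, 30).
v_3 = A·v_2 = (-50, 180, 91).
v_4 = A·v_3 = (-226, 833, 562).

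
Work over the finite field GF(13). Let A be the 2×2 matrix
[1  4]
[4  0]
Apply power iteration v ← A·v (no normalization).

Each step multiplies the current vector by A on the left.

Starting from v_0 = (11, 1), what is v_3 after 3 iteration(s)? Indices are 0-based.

v_0 = (11, 1).
v_1 = A·v_0 = (2, 5).
v_2 = A·v_1 = (9, 8).
v_3 = A·v_2 = (2, 10).

v_3 = (2, 10)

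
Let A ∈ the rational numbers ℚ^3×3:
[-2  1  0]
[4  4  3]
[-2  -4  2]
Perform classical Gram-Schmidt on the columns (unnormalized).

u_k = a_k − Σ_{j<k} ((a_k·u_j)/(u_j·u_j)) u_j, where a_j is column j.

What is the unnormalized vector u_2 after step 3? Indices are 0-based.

Step 1: u_0 = a_0 = (-2, 4, -2).
Step 2: u_1 = a_1 − (11/12)·u_0 = (17/6, 1/3, -13/6).
Step 3: u_2 = a_2 − (1/3)·u_0 − (-20/77)·u_1 = (108/77, 135/77, 162/77).

u_2 = (108/77, 135/77, 162/77)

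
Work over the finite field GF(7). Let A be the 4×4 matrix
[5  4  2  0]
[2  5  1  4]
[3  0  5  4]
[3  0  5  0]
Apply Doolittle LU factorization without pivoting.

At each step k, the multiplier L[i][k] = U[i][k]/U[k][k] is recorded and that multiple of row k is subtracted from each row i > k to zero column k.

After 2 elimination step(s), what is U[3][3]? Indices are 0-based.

k=0: U[0][0]=5
  eliminate (1,0): mult=6, new row 1: (0, 2, 3, 4); set L[1][0]=6
  eliminate (2,0): mult=2, new row 2: (0, 6, 1, 4); set L[2][0]=2
  eliminate (3,0): mult=2, new row 3: (0, 6, 1, 0); set L[3][0]=2
k=1: U[1][1]=2
  eliminate (2,1): mult=3, new row 2: (0, 0, 6, 6); set L[2][1]=3
  eliminate (3,1): mult=3, new row 3: (0, 0, 6, 2); set L[3][1]=3

U[3][3] = 2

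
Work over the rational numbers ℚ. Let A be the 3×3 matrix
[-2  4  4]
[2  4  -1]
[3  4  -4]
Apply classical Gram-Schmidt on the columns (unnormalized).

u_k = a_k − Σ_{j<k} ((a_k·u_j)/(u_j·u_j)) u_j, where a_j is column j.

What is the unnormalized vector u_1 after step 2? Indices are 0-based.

u_1 = (92/17, 44/17, 32/17)

Step 1: u_0 = a_0 = (-2, 2, 3).
Step 2: u_1 = a_1 − (12/17)·u_0 = (92/17, 44/17, 32/17).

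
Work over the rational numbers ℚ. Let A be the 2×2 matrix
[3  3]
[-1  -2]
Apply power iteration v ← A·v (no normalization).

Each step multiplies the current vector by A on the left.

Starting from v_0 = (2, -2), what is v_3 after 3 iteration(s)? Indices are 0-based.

v_0 = (2, -2).
v_1 = A·v_0 = (0, 2).
v_2 = A·v_1 = (6, -4).
v_3 = A·v_2 = (6, 2).

v_3 = (6, 2)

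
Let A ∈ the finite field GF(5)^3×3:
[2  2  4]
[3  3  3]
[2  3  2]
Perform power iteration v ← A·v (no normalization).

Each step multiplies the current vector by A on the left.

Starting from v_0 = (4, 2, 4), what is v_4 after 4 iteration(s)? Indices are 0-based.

v_0 = (4, 2, 4).
v_1 = A·v_0 = (3, 0, 2).
v_2 = A·v_1 = (4, 0, 0).
v_3 = A·v_2 = (3, 2, 3).
v_4 = A·v_3 = (2, 4, 3).

v_4 = (2, 4, 3)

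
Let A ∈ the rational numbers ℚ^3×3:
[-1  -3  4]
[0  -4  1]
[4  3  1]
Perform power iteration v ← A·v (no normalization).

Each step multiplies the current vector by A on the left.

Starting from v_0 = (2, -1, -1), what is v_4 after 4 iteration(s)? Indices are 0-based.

v_0 = (2, -1, -1).
v_1 = A·v_0 = (-3, 3, 4).
v_2 = A·v_1 = (10, -8, 1).
v_3 = A·v_2 = (18, 33, 17).
v_4 = A·v_3 = (-49, -115, 188).

v_4 = (-49, -115, 188)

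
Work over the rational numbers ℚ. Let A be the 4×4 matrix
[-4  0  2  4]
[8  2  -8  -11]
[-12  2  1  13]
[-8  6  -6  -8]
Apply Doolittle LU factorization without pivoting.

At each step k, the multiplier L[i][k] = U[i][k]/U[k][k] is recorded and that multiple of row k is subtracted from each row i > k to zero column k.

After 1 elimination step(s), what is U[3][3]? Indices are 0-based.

U[3][3] = -16

Step 1: pivot at (0,0) is -4.
  row1 ← row1 − (-2)·row0  ⇒  L[1][0]=-2, U row1=(0, 2, -4, -3)
  row2 ← row2 − (3)·row0  ⇒  L[2][0]=3, U row2=(0, 2, -5, 1)
  row3 ← row3 − (2)·row0  ⇒  L[3][0]=2, U row3=(0, 6, -10, -16)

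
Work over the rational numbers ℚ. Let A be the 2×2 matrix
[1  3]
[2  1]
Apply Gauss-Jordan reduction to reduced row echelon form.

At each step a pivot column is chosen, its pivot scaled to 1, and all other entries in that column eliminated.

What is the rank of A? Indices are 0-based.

rank = 2

[1] R0 /= 1  ⇒  (1, 3)
     R1 -= 2·R0  ⇒  (0, -5)
[2] R1 /= -5  ⇒  (0, 1)
     R0 -= 3·R1  ⇒  (1, 0)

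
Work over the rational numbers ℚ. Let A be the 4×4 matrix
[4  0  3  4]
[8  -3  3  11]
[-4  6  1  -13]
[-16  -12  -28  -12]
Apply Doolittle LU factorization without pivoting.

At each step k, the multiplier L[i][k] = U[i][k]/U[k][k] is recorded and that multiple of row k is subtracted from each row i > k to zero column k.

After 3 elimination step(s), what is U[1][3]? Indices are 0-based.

U[1][3] = 3

Step 1: pivot at (0,0) is 4.
  row1 ← row1 − (2)·row0  ⇒  L[1][0]=2, U row1=(0, -3, -3, 3)
  row2 ← row2 − (-1)·row0  ⇒  L[2][0]=-1, U row2=(0, 6, 4, -9)
  row3 ← row3 − (-4)·row0  ⇒  L[3][0]=-4, U row3=(0, -12, -16, 4)
Step 2: pivot at (1,1) is -3.
  row2 ← row2 − (-2)·row1  ⇒  L[2][1]=-2, U row2=(0, 0, -2, -3)
  row3 ← row3 − (4)·row1  ⇒  L[3][1]=4, U row3=(0, 0, -4, -8)
Step 3: pivot at (2,2) is -2.
  row3 ← row3 − (2)·row2  ⇒  L[3][2]=2, U row3=(0, 0, 0, -2)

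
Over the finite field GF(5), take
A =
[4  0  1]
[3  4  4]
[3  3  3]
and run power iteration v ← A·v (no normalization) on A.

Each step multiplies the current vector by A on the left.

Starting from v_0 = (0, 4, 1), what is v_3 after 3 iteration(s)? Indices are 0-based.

v_3 = (4, 1, 0)

v_0 = (0, 4, 1).
v_1 = A·v_0 = (1, 0, 0).
v_2 = A·v_1 = (4, 3, 3).
v_3 = A·v_2 = (4, 1, 0).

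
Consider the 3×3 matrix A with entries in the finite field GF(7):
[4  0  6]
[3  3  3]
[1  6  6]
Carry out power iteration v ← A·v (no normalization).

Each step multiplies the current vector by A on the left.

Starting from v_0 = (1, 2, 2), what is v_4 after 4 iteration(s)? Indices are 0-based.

v_4 = (6, 3, 2)

v_0 = (1, 2, 2).
v_1 = A·v_0 = (2, 1, 4).
v_2 = A·v_1 = (4, 0, 4).
v_3 = A·v_2 = (5, 3, 0).
v_4 = A·v_3 = (6, 3, 2).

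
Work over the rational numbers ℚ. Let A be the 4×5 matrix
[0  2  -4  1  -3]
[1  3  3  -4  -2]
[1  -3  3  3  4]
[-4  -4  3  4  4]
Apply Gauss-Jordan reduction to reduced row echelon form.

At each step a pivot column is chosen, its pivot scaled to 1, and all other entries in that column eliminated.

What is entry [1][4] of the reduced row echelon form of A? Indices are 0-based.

step 1: exchange rows 0,1
step 1: normalize row 0 (÷1) = (1, 3, 3, -4, -2)
  row 2: subtract 1×row0 = (0, -6, 0, 7, 6)
  row 3: subtract -4×row0 = (0, 8, 15, -12, -4)
step 2: normalize row 1 (÷2) = (0, 1, -2, 1/2, -3/2)
  row 0: subtract 3×row1 = (1, 0, 9, -11/2, 5/2)
  row 2: subtract -6×row1 = (0, 0, -12, 10, -3)
  row 3: subtract 8×row1 = (0, 0, 31, -16, 8)
step 3: normalize row 2 (÷-12) = (0, 0, 1, -5/6, 1/4)
  row 0: subtract 9×row2 = (1, 0, 0, 2, 1/4)
  row 1: subtract -2×row2 = (0, 1, 0, -7/6, -1)
  row 3: subtract 31×row2 = (0, 0, 0, 59/6, 1/4)
step 4: normalize row 3 (÷59/6) = (0, 0, 0, 1, 3/118)
  row 0: subtract 2×row3 = (1, 0, 0, 0, 47/236)
  row 1: subtract -7/6×row3 = (0, 1, 0, 0, -229/236)
  row 2: subtract -5/6×row3 = (0, 0, 1, 0, 16/59)

M[1][4] = -229/236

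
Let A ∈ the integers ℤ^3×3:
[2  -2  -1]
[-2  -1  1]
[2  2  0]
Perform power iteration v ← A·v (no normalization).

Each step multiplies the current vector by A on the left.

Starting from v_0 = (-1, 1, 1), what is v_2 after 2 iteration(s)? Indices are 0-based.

v_2 = (-14, 8, -6)

v_0 = (-1, 1, 1).
v_1 = A·v_0 = (-5, 2, 0).
v_2 = A·v_1 = (-14, 8, -6).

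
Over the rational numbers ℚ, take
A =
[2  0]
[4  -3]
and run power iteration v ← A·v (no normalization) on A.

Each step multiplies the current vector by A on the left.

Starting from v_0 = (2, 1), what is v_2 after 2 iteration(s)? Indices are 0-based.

v_2 = (8, 1)

v_0 = (2, 1).
v_1 = A·v_0 = (4, 5).
v_2 = A·v_1 = (8, 1).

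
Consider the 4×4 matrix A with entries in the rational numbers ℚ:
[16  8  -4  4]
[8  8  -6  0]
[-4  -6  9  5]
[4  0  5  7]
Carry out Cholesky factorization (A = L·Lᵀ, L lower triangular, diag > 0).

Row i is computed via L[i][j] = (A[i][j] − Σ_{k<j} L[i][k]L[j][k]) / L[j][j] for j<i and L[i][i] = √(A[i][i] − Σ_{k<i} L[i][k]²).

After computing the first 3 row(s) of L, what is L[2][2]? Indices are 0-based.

Step 1: L[0][0] = √(16) = 4.
  L[1][0] = (8) / L[0][0] = 2.
Step 2: L[1][1] = √(4) = 2.
  L[2][0] = (-4) / L[0][0] = -1.
  L[2][1] = (-4) / L[1][1] = -2.
Step 3: L[2][2] = √(4) = 2.

L[2][2] = 2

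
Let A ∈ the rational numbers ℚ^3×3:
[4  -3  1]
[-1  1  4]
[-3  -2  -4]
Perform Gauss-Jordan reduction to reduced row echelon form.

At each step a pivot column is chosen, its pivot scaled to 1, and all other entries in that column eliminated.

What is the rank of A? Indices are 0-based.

rank = 3

step 1: normalize row 0 (÷4) = (1, -3/4, 1/4)
  row 1: subtract -1×row0 = (0, 1/4, 17/4)
  row 2: subtract -3×row0 = (0, -17/4, -13/4)
step 2: normalize row 1 (÷1/4) = (0, 1, 17)
  row 0: subtract -3/4×row1 = (1, 0, 13)
  row 2: subtract -17/4×row1 = (0, 0, 69)
step 3: normalize row 2 (÷69) = (0, 0, 1)
  row 0: subtract 13×row2 = (1, 0, 0)
  row 1: subtract 17×row2 = (0, 1, 0)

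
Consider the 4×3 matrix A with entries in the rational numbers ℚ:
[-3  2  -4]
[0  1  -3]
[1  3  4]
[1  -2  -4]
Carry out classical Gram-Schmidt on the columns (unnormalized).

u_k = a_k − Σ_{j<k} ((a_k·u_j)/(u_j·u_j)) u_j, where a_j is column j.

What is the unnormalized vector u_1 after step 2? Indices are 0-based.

u_1 = (7/11, 1, 38/11, -17/11)

Step 1: u_0 = a_0 = (-3, 0, 1, 1).
Step 2: u_1 = a_1 − (-5/11)·u_0 = (7/11, 1, 38/11, -17/11).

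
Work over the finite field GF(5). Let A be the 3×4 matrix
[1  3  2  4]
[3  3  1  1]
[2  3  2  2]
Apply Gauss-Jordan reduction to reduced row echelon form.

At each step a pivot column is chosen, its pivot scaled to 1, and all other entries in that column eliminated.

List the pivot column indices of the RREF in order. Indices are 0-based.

[1] R0 /= 1  ⇒  (1, 3, 2, 4)
     R1 -= 3·R0  ⇒  (0, 4, 0, 4)
     R2 -= 2·R0  ⇒  (0, 2, 3, 4)
[2] R1 /= 4  ⇒  (0, 1, 0, 1)
     R0 -= 3·R1  ⇒  (1, 0, 2, 1)
     R2 -= 2·R1  ⇒  (0, 0, 3, 2)
[3] R2 /= 3  ⇒  (0, 0, 1, 4)
     R0 -= 2·R2  ⇒  (1, 0, 0, 3)

pivot columns: 0, 1, 2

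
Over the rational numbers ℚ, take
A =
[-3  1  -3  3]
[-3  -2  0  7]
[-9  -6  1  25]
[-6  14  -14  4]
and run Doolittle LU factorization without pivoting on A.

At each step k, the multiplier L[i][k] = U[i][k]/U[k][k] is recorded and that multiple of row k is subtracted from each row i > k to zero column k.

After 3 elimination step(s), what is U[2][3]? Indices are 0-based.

U[2][3] = 4

[col 0] pivot -3
  R1 -= 1*R0 → (0, -3, 3, 4)  (L[1][0] := 1)
  R2 -= 3*R0 → (0, -9, 10, 16)  (L[2][0] := 3)
  R3 -= 2*R0 → (0, 12, -8, -2)  (L[3][0] := 2)
[col 1] pivot -3
  R2 -= 3*R1 → (0, 0, 1, 4)  (L[2][1] := 3)
  R3 -= -4*R1 → (0, 0, 4, 14)  (L[3][1] := -4)
[col 2] pivot 1
  R3 -= 4*R2 → (0, 0, 0, -2)  (L[3][2] := 4)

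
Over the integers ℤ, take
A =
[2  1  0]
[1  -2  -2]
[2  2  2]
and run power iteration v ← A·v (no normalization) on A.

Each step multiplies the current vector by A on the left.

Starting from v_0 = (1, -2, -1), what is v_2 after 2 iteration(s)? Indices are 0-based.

v_2 = (7, -6, 6)

v_0 = (1, -2, -1).
v_1 = A·v_0 = (0, 7, -4).
v_2 = A·v_1 = (7, -6, 6).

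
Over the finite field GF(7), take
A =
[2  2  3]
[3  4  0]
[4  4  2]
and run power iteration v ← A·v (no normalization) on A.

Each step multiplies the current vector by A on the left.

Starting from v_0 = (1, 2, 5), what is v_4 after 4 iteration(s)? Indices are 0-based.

v_0 = (1, 2, 5).
v_1 = A·v_0 = (0, 4, 1).
v_2 = A·v_1 = (4, 2, 4).
v_3 = A·v_2 = (3, 6, 4).
v_4 = A·v_3 = (2, 5, 2).

v_4 = (2, 5, 2)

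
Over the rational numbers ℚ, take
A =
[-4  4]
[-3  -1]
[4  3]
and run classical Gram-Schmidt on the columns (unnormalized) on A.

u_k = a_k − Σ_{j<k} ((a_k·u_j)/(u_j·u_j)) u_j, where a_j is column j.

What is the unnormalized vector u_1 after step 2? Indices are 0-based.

u_1 = (160/41, -44/41, 127/41)

Step 1: u_0 = a_0 = (-4, -3, 4).
Step 2: u_1 = a_1 − (-1/41)·u_0 = (160/41, -44/41, 127/41).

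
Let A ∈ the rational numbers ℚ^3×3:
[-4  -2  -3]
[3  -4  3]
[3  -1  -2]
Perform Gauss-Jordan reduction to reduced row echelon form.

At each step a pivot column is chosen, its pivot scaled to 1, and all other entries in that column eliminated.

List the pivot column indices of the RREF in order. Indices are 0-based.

[1] R0 /= -4  ⇒  (1, 1/2, 3/4)
     R1 -= 3·R0  ⇒  (0, -11/2, 3/4)
     R2 -= 3·R0  ⇒  (0, -5/2, -17/4)
[2] R1 /= -11/2  ⇒  (0, 1, -3/22)
     R0 -= 1/2·R1  ⇒  (1, 0, 9/11)
     R2 -= -5/2·R1  ⇒  (0, 0, -101/22)
[3] R2 /= -101/22  ⇒  (0, 0, 1)
     R0 -= 9/11·R2  ⇒  (1, 0, 0)
     R1 -= -3/22·R2  ⇒  (0, 1, 0)

pivot columns: 0, 1, 2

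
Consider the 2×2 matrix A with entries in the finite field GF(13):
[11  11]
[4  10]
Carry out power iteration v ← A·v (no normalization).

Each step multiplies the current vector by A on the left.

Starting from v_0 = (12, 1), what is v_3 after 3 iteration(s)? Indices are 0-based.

v_0 = (12, 1).
v_1 = A·v_0 = (0, 6).
v_2 = A·v_1 = (1, 8).
v_3 = A·v_2 = (8, 6).

v_3 = (8, 6)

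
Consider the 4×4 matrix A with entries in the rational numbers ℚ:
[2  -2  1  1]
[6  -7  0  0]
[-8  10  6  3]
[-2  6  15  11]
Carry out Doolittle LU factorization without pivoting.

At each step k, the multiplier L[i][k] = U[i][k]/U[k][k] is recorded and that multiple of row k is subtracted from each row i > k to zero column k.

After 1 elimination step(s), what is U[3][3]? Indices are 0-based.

Step 1: pivot at (0,0) is 2.
  row1 ← row1 − (3)·row0  ⇒  L[1][0]=3, U row1=(0, -1, -3, -3)
  row2 ← row2 − (-4)·row0  ⇒  L[2][0]=-4, U row2=(0, 2, 10, 7)
  row3 ← row3 − (-1)·row0  ⇒  L[3][0]=-1, U row3=(0, 4, 16, 12)

U[3][3] = 12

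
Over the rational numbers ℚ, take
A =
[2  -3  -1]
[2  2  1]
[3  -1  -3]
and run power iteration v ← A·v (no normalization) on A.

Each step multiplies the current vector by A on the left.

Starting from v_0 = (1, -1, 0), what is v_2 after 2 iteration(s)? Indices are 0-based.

v_0 = (1, -1, 0).
v_1 = A·v_0 = (5, 0, 4).
v_2 = A·v_1 = (6, 14, 3).

v_2 = (6, 14, 3)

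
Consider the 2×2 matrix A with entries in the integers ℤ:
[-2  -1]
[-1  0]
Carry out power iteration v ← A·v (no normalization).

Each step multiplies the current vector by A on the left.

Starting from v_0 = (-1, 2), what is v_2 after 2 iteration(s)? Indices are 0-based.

v_0 = (-1, 2).
v_1 = A·v_0 = (0, 1).
v_2 = A·v_1 = (-1, 0).

v_2 = (-1, 0)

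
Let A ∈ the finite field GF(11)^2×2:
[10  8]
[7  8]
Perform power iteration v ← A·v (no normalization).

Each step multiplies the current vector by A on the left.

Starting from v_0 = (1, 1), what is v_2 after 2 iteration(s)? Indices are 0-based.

v_0 = (1, 1).
v_1 = A·v_0 = (7, 4).
v_2 = A·v_1 = (3, 4).

v_2 = (3, 4)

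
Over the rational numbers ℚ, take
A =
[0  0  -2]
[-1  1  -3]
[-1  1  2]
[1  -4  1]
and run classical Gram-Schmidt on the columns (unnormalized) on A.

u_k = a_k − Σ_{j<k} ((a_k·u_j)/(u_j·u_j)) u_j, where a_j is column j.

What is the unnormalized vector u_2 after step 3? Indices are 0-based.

Step 1: u_0 = a_0 = (0, -1, -1, 1).
Step 2: u_1 = a_1 − (-2)·u_0 = (0, -1, -1, -2).
Step 3: u_2 = a_2 − (2/3)·u_0 − (-1/6)·u_1 = (-2, -5/2, 5/2, 0).

u_2 = (-2, -5/2, 5/2, 0)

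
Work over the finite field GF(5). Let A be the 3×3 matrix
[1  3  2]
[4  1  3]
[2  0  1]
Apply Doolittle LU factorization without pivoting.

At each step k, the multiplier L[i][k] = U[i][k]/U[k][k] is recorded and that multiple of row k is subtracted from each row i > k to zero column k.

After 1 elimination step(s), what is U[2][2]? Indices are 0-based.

U[2][2] = 2

Step 1: pivot at (0,0) is 1.
  row1 ← row1 − (4)·row0  ⇒  L[1][0]=4, U row1=(0, 4, 0)
  row2 ← row2 − (2)·row0  ⇒  L[2][0]=2, U row2=(0, 4, 2)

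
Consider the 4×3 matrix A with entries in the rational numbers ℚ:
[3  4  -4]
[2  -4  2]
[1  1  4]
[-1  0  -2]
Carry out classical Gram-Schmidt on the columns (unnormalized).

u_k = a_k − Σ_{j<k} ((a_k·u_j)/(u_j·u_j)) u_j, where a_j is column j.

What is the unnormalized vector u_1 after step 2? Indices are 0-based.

Step 1: u_0 = a_0 = (3, 2, 1, -1).
Step 2: u_1 = a_1 − (1/3)·u_0 = (3, -14/3, 2/3, 1/3).

u_1 = (3, -14/3, 2/3, 1/3)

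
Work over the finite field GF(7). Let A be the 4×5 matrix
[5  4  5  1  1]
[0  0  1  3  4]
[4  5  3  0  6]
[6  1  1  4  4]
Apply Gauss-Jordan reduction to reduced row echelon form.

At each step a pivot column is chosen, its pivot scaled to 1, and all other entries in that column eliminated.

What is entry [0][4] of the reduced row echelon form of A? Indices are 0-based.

M[0][4] = 4

step 1: normalize row 0 (÷5) = (1, 5, 1, 3, 3)
  row 2: subtract 4×row0 = (0, 6, 6, 2, 1)
  row 3: subtract 6×row0 = (0, 6, 2, 0, 0)
step 2: exchange rows 1,2
step 2: normalize row 1 (÷6) = (0, 1, 1, 5, 6)
  row 0: subtract 5×row1 = (1, 0, 3, 6, 1)
  row 3: subtract 6×row1 = (0, 0, 3, 5, 6)
step 3: normalize row 2 (÷1) = (0, 0, 1, 3, 4)
  row 0: subtract 3×row2 = (1, 0, 0, 4, 3)
  row 1: subtract 1×row2 = (0, 1, 0, 2, 2)
  row 3: subtract 3×row2 = (0, 0, 0, 3, 1)
step 4: normalize row 3 (÷3) = (0, 0, 0, 1, 5)
  row 0: subtract 4×row3 = (1, 0, 0, 0, 4)
  row 1: subtract 2×row3 = (0, 1, 0, 0, 6)
  row 2: subtract 3×row3 = (0, 0, 1, 0, 3)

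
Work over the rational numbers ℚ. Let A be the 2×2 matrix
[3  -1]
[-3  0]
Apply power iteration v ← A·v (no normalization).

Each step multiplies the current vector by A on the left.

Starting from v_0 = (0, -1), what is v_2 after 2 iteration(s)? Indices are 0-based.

v_2 = (3, -3)

v_0 = (0, -1).
v_1 = A·v_0 = (1, 0).
v_2 = A·v_1 = (3, -3).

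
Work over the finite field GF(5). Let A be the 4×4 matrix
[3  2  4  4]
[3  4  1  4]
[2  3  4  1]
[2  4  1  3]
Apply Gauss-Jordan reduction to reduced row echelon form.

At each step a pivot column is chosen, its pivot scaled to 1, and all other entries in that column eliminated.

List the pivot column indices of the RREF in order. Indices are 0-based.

[1] R0 /= 3  ⇒  (1, 4, 3, 3)
     R1 -= 3·R0  ⇒  (0, 2, 2, 0)
     R2 -= 2·R0  ⇒  (0, 0, 3, 0)
     R3 -= 2·R0  ⇒  (0, 1, 0, 2)
[2] R1 /= 2  ⇒  (0, 1, 1, 0)
     R0 -= 4·R1  ⇒  (1, 0, 4, 3)
     R3 -= 1·R1  ⇒  (0, 0, 4, 2)
[3] R2 /= 3  ⇒  (0, 0, 1, 0)
     R0 -= 4·R2  ⇒  (1, 0, 0, 3)
     R1 -= 1·R2  ⇒  (0, 1, 0, 0)
     R3 -= 4·R2  ⇒  (0, 0, 0, 2)
[4] R3 /= 2  ⇒  (0, 0, 0, 1)
     R0 -= 3·R3  ⇒  (1, 0, 0, 0)

pivot columns: 0, 1, 2, 3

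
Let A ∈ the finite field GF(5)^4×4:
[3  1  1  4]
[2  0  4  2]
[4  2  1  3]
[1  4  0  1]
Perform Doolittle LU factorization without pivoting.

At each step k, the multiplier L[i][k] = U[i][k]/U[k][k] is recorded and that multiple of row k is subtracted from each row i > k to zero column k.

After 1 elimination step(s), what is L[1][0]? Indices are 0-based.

L[1][0] = 4

k=0: U[0][0]=3
  eliminate (1,0): mult=4, new row 1: (0, 1, 0, 1); set L[1][0]=4
  eliminate (2,0): mult=3, new row 2: (0, 4, 3, 1); set L[2][0]=3
  eliminate (3,0): mult=2, new row 3: (0, 2, 3, 3); set L[3][0]=2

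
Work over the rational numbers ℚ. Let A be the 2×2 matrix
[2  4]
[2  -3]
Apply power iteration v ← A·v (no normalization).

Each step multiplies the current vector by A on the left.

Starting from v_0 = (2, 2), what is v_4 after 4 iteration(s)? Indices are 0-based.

v_4 = (72, 478)

v_0 = (2, 2).
v_1 = A·v_0 = (12, -2).
v_2 = A·v_1 = (16, 30).
v_3 = A·v_2 = (152, -58).
v_4 = A·v_3 = (72, 478).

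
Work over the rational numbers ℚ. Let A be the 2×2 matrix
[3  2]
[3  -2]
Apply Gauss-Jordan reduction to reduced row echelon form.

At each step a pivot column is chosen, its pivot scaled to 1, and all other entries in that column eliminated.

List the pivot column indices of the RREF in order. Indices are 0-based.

step 1: normalize row 0 (÷3) = (1, 2/3)
  row 1: subtract 3×row0 = (0, -4)
step 2: normalize row 1 (÷-4) = (0, 1)
  row 0: subtract 2/3×row1 = (1, 0)

pivot columns: 0, 1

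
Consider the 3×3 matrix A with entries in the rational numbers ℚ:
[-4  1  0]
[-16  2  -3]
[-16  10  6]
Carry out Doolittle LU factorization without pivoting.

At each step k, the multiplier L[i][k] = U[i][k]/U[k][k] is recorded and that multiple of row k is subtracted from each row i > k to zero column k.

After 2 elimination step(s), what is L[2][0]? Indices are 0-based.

[col 0] pivot -4
  R1 -= 4*R0 → (0, -2, -3)  (L[1][0] := 4)
  R2 -= 4*R0 → (0, 6, 6)  (L[2][0] := 4)
[col 1] pivot -2
  R2 -= -3*R1 → (0, 0, -3)  (L[2][1] := -3)

L[2][0] = 4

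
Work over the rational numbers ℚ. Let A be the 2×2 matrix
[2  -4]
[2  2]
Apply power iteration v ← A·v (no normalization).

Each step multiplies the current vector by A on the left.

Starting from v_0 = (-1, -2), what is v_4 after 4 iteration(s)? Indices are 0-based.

v_4 = (-144, 288)

v_0 = (-1, -2).
v_1 = A·v_0 = (6, -6).
v_2 = A·v_1 = (36, 0).
v_3 = A·v_2 = (72, 72).
v_4 = A·v_3 = (-144, 288).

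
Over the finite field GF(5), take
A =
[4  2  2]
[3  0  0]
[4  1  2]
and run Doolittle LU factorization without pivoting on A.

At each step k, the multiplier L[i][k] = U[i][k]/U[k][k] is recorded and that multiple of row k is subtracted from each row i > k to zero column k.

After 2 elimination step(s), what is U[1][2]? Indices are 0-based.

U[1][2] = 1

k=0: U[0][0]=4
  eliminate (1,0): mult=2, new row 1: (0, 1, 1); set L[1][0]=2
  eliminate (2,0): mult=1, new row 2: (0, 4, 0); set L[2][0]=1
k=1: U[1][1]=1
  eliminate (2,1): mult=4, new row 2: (0, 0, 1); set L[2][1]=4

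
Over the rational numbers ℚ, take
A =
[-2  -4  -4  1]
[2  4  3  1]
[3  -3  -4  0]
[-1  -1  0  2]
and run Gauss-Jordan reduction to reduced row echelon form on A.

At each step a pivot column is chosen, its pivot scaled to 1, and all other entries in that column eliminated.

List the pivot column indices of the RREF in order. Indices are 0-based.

pivot(0,0)=-2: scale R0 → (1, 2, 2, -1/2)
  clear (1,0): R1 −= (2)R0 → (0, 0, -1, 2)
  clear (2,0): R2 −= (3)R0 → (0, -9, -10, 3/2)
  clear (3,0): R3 −= (-1)R0 → (0, 1, 2, 3/2)
pivot(1,1): swap R1↔R2
pivot(1,1)=-9: scale R1 → (0, 1, 10/9, -1/6)
  clear (0,1): R0 −= (2)R1 → (1, 0, -2/9, -1/6)
  clear (3,1): R3 −= (1)R1 → (0, 0, 8/9, 5/3)
pivot(2,2)=-1: scale R2 → (0, 0, 1, -2)
  clear (0,2): R0 −= (-2/9)R2 → (1, 0, 0, -11/18)
  clear (1,2): R1 −= (10/9)R2 → (0, 1, 0, 37/18)
  clear (3,2): R3 −= (8/9)R2 → (0, 0, 0, 31/9)
pivot(3,3)=31/9: scale R3 → (0, 0, 0, 1)
  clear (0,3): R0 −= (-11/18)R3 → (1, 0, 0, 0)
  clear (1,3): R1 −= (37/18)R3 → (0, 1, 0, 0)
  clear (2,3): R2 −= (-2)R3 → (0, 0, 1, 0)

pivot columns: 0, 1, 2, 3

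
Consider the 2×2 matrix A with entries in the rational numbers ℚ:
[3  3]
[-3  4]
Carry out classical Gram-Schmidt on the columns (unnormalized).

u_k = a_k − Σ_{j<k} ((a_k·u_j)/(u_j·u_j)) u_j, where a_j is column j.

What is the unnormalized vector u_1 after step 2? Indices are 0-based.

u_1 = (7/2, 7/2)

Step 1: u_0 = a_0 = (3, -3).
Step 2: u_1 = a_1 − (-1/6)·u_0 = (7/2, 7/2).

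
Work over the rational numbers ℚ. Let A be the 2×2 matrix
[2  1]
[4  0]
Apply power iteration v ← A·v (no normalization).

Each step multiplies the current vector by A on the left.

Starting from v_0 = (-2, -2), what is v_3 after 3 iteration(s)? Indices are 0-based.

v_0 = (-2, -2).
v_1 = A·v_0 = (-6, -8).
v_2 = A·v_1 = (-20, -24).
v_3 = A·v_2 = (-64, -80).

v_3 = (-64, -80)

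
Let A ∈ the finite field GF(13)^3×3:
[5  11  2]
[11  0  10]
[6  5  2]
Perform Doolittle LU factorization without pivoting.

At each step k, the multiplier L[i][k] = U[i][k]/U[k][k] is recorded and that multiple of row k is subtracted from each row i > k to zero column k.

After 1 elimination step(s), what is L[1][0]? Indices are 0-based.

L[1][0] = 10

k=0: U[0][0]=5
  eliminate (1,0): mult=10, new row 1: (0, 7, 3); set L[1][0]=10
  eliminate (2,0): mult=9, new row 2: (0, 10, 10); set L[2][0]=9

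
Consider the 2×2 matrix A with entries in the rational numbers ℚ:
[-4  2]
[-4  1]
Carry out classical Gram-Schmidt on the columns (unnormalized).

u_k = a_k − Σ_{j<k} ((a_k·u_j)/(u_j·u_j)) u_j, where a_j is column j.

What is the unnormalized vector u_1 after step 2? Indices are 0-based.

u_1 = (1/2, -1/2)

Step 1: u_0 = a_0 = (-4, -4).
Step 2: u_1 = a_1 − (-3/8)·u_0 = (1/2, -1/2).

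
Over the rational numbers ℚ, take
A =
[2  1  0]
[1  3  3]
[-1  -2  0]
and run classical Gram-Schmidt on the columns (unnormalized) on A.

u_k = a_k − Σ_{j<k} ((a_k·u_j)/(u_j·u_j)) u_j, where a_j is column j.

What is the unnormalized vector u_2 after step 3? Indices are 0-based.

Step 1: u_0 = a_0 = (2, 1, -1).
Step 2: u_1 = a_1 − (7/6)·u_0 = (-4/3, 11/6, -5/6).
Step 3: u_2 = a_2 − (1/2)·u_0 − (33/35)·u_1 = (9/35, 27/35, 9/7).

u_2 = (9/35, 27/35, 9/7)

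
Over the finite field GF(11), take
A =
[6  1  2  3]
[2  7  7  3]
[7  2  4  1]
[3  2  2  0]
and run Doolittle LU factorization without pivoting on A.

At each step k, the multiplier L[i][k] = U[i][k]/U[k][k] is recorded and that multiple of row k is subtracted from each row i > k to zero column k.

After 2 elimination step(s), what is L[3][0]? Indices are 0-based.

Step 1: pivot at (0,0) is 6.
  row1 ← row1 − (4)·row0  ⇒  L[1][0]=4, U row1=(0, 3, 10, 2)
  row2 ← row2 − (3)·row0  ⇒  L[2][0]=3, U row2=(0, 10, 9, 3)
  row3 ← row3 − (6)·row0  ⇒  L[3][0]=6, U row3=(0, 7, 1, 4)
Step 2: pivot at (1,1) is 3.
  row2 ← row2 − (7)·row1  ⇒  L[2][1]=7, U row2=(0, 0, 5, 0)
  row3 ← row3 − (6)·row1  ⇒  L[3][1]=6, U row3=(0, 0, 7, 3)

L[3][0] = 6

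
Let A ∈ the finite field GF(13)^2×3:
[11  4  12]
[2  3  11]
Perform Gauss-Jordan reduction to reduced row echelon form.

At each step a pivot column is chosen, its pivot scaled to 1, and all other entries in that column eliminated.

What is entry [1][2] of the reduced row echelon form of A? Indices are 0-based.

M[1][2] = 7

pivot(0,0)=11: scale R0 → (1, 11, 7)
  clear (1,0): R1 −= (2)R0 → (0, 7, 10)
pivot(1,1)=7: scale R1 → (0, 1, 7)
  clear (0,1): R0 −= (11)R1 → (1, 0, 8)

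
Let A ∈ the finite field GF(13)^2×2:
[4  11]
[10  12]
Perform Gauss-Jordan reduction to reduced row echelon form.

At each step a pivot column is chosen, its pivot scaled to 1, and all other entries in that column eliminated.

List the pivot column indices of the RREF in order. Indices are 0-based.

pivot columns: 0, 1

[1] R0 /= 4  ⇒  (1, 6)
     R1 -= 10·R0  ⇒  (0, 4)
[2] R1 /= 4  ⇒  (0, 1)
     R0 -= 6·R1  ⇒  (1, 0)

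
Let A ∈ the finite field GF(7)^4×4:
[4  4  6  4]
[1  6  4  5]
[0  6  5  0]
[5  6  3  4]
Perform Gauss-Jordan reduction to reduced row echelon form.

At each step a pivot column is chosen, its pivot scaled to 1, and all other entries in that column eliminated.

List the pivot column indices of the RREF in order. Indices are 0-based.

pivot columns: 0, 1, 2, 3

pivot(0,0)=4: scale R0 → (1, 1, 5, 1)
  clear (1,0): R1 −= (1)R0 → (0, 5, 6, 4)
  clear (3,0): R3 −= (5)R0 → (0, 1, 6, 6)
pivot(1,1)=5: scale R1 → (0, 1, 4, 5)
  clear (0,1): R0 −= (1)R1 → (1, 0, 1, 3)
  clear (2,1): R2 −= (6)R1 → (0, 0, 2, 5)
  clear (3,1): R3 −= (1)R1 → (0, 0, 2, 1)
pivot(2,2)=2: scale R2 → (0, 0, 1, 6)
  clear (0,2): R0 −= (1)R2 → (1, 0, 0, 4)
  clear (1,2): R1 −= (4)R2 → (0, 1, 0, 2)
  clear (3,2): R3 −= (2)R2 → (0, 0, 0, 3)
pivot(3,3)=3: scale R3 → (0, 0, 0, 1)
  clear (0,3): R0 −= (4)R3 → (1, 0, 0, 0)
  clear (1,3): R1 −= (2)R3 → (0, 1, 0, 0)
  clear (2,3): R2 −= (6)R3 → (0, 0, 1, 0)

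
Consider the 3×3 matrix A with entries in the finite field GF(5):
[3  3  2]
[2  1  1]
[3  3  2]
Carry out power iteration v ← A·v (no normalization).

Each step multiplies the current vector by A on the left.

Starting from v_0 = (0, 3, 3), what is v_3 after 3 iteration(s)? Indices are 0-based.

v_3 = (3, 0, 3)

v_0 = (0, 3, 3).
v_1 = A·v_0 = (0, 1, 0).
v_2 = A·v_1 = (3, 1, 3).
v_3 = A·v_2 = (3, 0, 3).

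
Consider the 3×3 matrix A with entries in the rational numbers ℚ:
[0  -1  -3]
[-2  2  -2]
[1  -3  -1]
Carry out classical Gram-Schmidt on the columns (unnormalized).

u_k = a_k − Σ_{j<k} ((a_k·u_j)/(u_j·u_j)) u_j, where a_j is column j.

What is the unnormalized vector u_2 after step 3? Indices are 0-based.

Step 1: u_0 = a_0 = (0, -2, 1).
Step 2: u_1 = a_1 − (-7/5)·u_0 = (-1, -4/5, -8/5).
Step 3: u_2 = a_2 − (3/5)·u_0 − (31/21)·u_1 = (-32/21, 8/21, 16/21).

u_2 = (-32/21, 8/21, 16/21)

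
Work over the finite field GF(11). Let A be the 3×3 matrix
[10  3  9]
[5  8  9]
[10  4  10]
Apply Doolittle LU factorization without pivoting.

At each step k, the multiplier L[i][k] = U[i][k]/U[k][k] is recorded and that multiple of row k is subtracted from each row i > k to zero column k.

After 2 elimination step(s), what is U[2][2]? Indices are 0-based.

U[2][2] = 2

Step 1: pivot at (0,0) is 10.
  row1 ← row1 − (6)·row0  ⇒  L[1][0]=6, U row1=(0, 1, 10)
  row2 ← row2 − (1)·row0  ⇒  L[2][0]=1, U row2=(0, 1, 1)
Step 2: pivot at (1,1) is 1.
  row2 ← row2 − (1)·row1  ⇒  L[2][1]=1, U row2=(0, 0, 2)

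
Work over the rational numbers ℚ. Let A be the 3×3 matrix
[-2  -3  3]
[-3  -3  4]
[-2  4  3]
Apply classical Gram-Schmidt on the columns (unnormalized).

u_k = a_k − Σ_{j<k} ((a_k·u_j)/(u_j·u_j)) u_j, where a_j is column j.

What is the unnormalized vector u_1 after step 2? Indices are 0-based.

Step 1: u_0 = a_0 = (-2, -3, -2).
Step 2: u_1 = a_1 − (7/17)·u_0 = (-37/17, -30/17, 82/17).

u_1 = (-37/17, -30/17, 82/17)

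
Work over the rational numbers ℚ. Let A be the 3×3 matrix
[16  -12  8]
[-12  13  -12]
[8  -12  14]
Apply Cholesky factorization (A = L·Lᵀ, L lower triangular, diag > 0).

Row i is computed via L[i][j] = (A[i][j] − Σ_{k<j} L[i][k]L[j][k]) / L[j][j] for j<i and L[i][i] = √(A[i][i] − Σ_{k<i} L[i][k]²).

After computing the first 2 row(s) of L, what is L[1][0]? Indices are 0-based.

Step 1: L[0][0] = √(16) = 4.
  L[1][0] = (-12) / L[0][0] = -3.
Step 2: L[1][1] = √(4) = 2.

L[1][0] = -3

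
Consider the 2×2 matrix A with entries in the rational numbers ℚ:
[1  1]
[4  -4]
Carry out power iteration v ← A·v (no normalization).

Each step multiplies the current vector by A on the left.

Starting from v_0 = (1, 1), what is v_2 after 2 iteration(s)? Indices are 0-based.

v_0 = (1, 1).
v_1 = A·v_0 = (2, 0).
v_2 = A·v_1 = (2, 8).

v_2 = (2, 8)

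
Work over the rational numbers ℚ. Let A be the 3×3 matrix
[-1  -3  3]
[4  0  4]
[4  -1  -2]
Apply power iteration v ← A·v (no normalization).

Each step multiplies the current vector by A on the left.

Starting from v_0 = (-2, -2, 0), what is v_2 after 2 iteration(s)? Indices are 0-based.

v_0 = (-2, -2, 0).
v_1 = A·v_0 = (8, -8, -6).
v_2 = A·v_1 = (-2, 8, 52).

v_2 = (-2, 8, 52)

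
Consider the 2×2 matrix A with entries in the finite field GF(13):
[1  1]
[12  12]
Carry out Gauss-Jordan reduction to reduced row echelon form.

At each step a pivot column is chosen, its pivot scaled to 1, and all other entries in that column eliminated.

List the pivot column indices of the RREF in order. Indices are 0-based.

step 1: normalize row 0 (÷1) = (1, 1)
  row 1: subtract 12×row0 = (0, 0)
skip col 1 (zero from row 1)

pivot columns: 0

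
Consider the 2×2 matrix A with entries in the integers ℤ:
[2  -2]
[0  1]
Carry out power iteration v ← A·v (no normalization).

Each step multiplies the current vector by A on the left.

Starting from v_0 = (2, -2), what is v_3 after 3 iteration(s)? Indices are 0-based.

v_0 = (2, -2).
v_1 = A·v_0 = (8, -2).
v_2 = A·v_1 = (20, -2).
v_3 = A·v_2 = (44, -2).

v_3 = (44, -2)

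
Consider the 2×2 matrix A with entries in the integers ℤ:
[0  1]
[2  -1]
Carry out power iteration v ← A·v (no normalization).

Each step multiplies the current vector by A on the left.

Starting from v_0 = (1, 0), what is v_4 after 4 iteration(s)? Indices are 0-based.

v_4 = (6, -10)

v_0 = (1, 0).
v_1 = A·v_0 = (0, 2).
v_2 = A·v_1 = (2, -2).
v_3 = A·v_2 = (-2, 6).
v_4 = A·v_3 = (6, -10).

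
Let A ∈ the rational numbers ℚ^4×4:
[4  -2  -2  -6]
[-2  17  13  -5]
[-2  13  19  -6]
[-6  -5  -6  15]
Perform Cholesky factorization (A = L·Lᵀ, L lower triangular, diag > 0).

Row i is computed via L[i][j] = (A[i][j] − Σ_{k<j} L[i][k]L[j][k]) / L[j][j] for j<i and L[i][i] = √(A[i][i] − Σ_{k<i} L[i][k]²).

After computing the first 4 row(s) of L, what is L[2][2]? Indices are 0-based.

Step 1: L[0][0] = √(4) = 2.
  L[1][0] = (-2) / L[0][0] = -1.
Step 2: L[1][1] = √(16) = 4.
  L[2][0] = (-2) / L[0][0] = -1.
  L[2][1] = (12) / L[1][1] = 3.
Step 3: L[2][2] = √(9) = 3.
  L[3][0] = (-6) / L[0][0] = -3.
  L[3][1] = (-8) / L[1][1] = -2.
  L[3][2] = (-3) / L[2][2] = -1.
Step 4: L[3][3] = √(1) = 1.

L[2][2] = 3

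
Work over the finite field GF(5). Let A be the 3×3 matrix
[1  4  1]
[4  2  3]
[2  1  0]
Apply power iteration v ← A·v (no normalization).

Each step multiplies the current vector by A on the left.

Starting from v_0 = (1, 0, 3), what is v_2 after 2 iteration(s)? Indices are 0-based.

v_2 = (3, 3, 1)

v_0 = (1, 0, 3).
v_1 = A·v_0 = (4, 3, 2).
v_2 = A·v_1 = (3, 3, 1).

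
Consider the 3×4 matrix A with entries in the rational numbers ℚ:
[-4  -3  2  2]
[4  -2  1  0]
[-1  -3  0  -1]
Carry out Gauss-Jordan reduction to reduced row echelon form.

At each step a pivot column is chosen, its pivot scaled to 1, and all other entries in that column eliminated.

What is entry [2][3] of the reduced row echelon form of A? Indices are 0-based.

M[2][3] = 48/37

[1] R0 /= -4  ⇒  (1, 3/4, -1/2, -1/2)
     R1 -= 4·R0  ⇒  (0, -5, 3, 2)
     R2 -= -1·R0  ⇒  (0, -9/4, -1/2, -3/2)
[2] R1 /= -5  ⇒  (0, 1, -3/5, -2/5)
     R0 -= 3/4·R1  ⇒  (1, 0, -1/20, -1/5)
     R2 -= -9/4·R1  ⇒  (0, 0, -37/20, -12/5)
[3] R2 /= -37/20  ⇒  (0, 0, 1, 48/37)
     R0 -= -1/20·R2  ⇒  (1, 0, 0, -5/37)
     R1 -= -3/5·R2  ⇒  (0, 1, 0, 14/37)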